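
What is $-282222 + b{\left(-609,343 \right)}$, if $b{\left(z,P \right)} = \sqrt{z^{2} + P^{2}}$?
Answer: $-282222 + 7 \sqrt{9970} \approx -2.8152 \cdot 10^{5}$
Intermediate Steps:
$b{\left(z,P \right)} = \sqrt{P^{2} + z^{2}}$
$-282222 + b{\left(-609,343 \right)} = -282222 + \sqrt{343^{2} + \left(-609\right)^{2}} = -282222 + \sqrt{117649 + 370881} = -282222 + \sqrt{488530} = -282222 + 7 \sqrt{9970}$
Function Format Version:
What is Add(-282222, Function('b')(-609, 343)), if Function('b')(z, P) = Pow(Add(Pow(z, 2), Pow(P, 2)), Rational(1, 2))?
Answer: Add(-282222, Mul(7, Pow(9970, Rational(1, 2)))) ≈ -2.8152e+5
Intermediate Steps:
Function('b')(z, P) = Pow(Add(Pow(P, 2), Pow(z, 2)), Rational(1, 2))
Add(-282222, Function('b')(-609, 343)) = Add(-282222, Pow(Add(Pow(343, 2), Pow(-609, 2)), Rational(1, 2))) = Add(-282222, Pow(Add(117649, 370881), Rational(1, 2))) = Add(-282222, Pow(488530, Rational(1, 2))) = Add(-282222, Mul(7, Pow(9970, Rational(1, 2))))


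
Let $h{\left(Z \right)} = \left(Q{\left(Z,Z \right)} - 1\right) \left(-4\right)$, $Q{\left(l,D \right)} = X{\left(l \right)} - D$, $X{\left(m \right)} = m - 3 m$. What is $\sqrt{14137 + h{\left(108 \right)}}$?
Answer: $\sqrt{15437} \approx 124.25$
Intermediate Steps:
$X{\left(m \right)} = - 2 m$
$Q{\left(l,D \right)} = - D - 2 l$ ($Q{\left(l,D \right)} = - 2 l - D = - D - 2 l$)
$h{\left(Z \right)} = 4 + 12 Z$ ($h{\left(Z \right)} = \left(\left(- Z - 2 Z\right) - 1\right) \left(-4\right) = \left(- 3 Z - 1\right) \left(-4\right) = \left(-1 - 3 Z\right) \left(-4\right) = 4 + 12 Z$)
$\sqrt{14137 + h{\left(108 \right)}} = \sqrt{14137 + \left(4 + 12 \cdot 108\right)} = \sqrt{14137 + \left(4 + 1296\right)} = \sqrt{14137 + 1300} = \sqrt{15437}$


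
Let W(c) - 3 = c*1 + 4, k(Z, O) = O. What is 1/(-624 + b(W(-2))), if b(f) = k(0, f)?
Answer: -1/619 ≈ -0.0016155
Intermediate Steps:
W(c) = 7 + c (W(c) = 3 + (c*1 + 4) = 3 + (c + 4) = 3 + (4 + c) = 7 + c)
b(f) = f
1/(-624 + b(W(-2))) = 1/(-624 + (7 - 2)) = 1/(-624 + 5) = 1/(-619) = -1/619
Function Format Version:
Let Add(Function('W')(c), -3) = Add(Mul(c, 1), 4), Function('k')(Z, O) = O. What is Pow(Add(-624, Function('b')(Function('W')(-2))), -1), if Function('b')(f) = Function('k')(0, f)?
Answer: Rational(-1, 619) ≈ -0.0016155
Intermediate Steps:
Function('W')(c) = Add(7, c) (Function('W')(c) = Add(3, Add(Mul(c, 1), 4)) = Add(3, Add(c, 4)) = Add(3, Add(4, c)) = Add(7, c))
Function('b')(f) = f
Pow(Add(-624, Function('b')(Function('W')(-2))), -1) = Pow(Add(-624, Add(7, -2)), -1) = Pow(Add(-624, 5), -1) = Pow(-619, -1) = Rational(-1, 619)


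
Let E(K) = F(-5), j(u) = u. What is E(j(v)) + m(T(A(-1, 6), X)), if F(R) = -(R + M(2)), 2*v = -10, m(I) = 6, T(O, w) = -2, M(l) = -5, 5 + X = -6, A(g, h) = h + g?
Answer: 16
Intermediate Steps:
A(g, h) = g + h
X = -11 (X = -5 - 6 = -11)
v = -5 (v = (½)*(-10) = -5)
F(R) = 5 - R (F(R) = -(R - 5) = -(-5 + R) = 5 - R)
E(K) = 10 (E(K) = 5 - 1*(-5) = 5 + 5 = 10)
E(j(v)) + m(T(A(-1, 6), X)) = 10 + 6 = 16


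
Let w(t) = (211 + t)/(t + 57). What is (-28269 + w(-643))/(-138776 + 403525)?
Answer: -8282601/77571457 ≈ -0.10677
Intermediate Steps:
w(t) = (211 + t)/(57 + t)
(-28269 + w(-643))/(-138776 + 403525) = (-28269 + (211 - 643)/(57 - 643))/(-138776 + 403525) = (-28269 - 432/(-586))/264749 = (-28269 - 1/586*(-432))*(1/264749) = (-28269 + 216/293)*(1/264749) = -8282601/293*1/264749 = -8282601/77571457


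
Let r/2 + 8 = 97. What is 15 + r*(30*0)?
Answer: 15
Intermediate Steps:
r = 178 (r = -16 + 2*97 = -16 + 194 = 178)
15 + r*(30*0) = 15 + 178*(30*0) = 15 + 178*0 = 15 + 0 = 15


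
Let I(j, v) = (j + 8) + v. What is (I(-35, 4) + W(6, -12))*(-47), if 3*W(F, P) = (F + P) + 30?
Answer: 705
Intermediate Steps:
I(j, v) = 8 + j + v (I(j, v) = (8 + j) + v = 8 + j + v)
W(F, P) = 10 + F/3 + P/3 (W(F, P) = ((F + P) + 30)/3 = (30 + F + P)/3 = 10 + F/3 + P/3)
(I(-35, 4) + W(6, -12))*(-47) = ((8 - 35 + 4) + (10 + (⅓)*6 + (⅓)*(-12)))*(-47) = (-23 + (10 + 2 - 4))*(-47) = (-23 + 8)*(-47) = -15*(-47) = 705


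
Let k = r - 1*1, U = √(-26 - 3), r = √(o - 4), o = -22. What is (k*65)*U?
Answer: -65*√754 - 65*I*√29 ≈ -1784.8 - 350.04*I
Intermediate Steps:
r = I*√26 (r = √(-22 - 4) = √(-26) = I*√26 ≈ 5.099*I)
U = I*√29 (U = √(-29) = I*√29 ≈ 5.3852*I)
k = -1 + I*√26 (k = I*√26 - 1*1 = I*√26 - 1 = -1 + I*√26 ≈ -1.0 + 5.099*I)
(k*65)*U = ((-1 + I*√26)*65)*(I*√29) = (-65 + 65*I*√26)*(I*√29) = I*√29*(-65 + 65*I*√26)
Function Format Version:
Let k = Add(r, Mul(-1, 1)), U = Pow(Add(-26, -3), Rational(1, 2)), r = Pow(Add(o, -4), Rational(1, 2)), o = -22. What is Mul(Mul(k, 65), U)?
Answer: Add(Mul(-65, Pow(754, Rational(1, 2))), Mul(-65, I, Pow(29, Rational(1, 2)))) ≈ Add(-1784.8, Mul(-350.04, I))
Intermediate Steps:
r = Mul(I, Pow(26, Rational(1, 2))) (r = Pow(Add(-22, -4), Rational(1, 2)) = Pow(-26, Rational(1, 2)) = Mul(I, Pow(26, Rational(1, 2))) ≈ Mul(5.0990, I))
U = Mul(I, Pow(29, Rational(1, 2))) (U = Pow(-29, Rational(1, 2)) = Mul(I, Pow(29, Rational(1, 2))) ≈ Mul(5.3852, I))
k = Add(-1, Mul(I, Pow(26, Rational(1, 2)))) (k = Add(Mul(I, Pow(26, Rational(1, 2))), Mul(-1, 1)) = Add(Mul(I, Pow(26, Rational(1, 2))), -1) = Add(-1, Mul(I, Pow(26, Rational(1, 2)))) ≈ Add(-1.0000, Mul(5.0990, I)))
Mul(Mul(k, 65), U) = Mul(Mul(Add(-1, Mul(I, Pow(26, Rational(1, 2)))), 65), Mul(I, Pow(29, Rational(1, 2)))) = Mul(Add(-65, Mul(65, I, Pow(26, Rational(1, 2)))), Mul(I, Pow(29, Rational(1, 2)))) = Mul(I, Pow(29, Rational(1, 2)), Add(-65, Mul(65, I, Pow(26, Rational(1, 2)))))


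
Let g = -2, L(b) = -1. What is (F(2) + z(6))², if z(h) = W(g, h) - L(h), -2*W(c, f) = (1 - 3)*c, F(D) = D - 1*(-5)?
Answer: 36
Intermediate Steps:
F(D) = 5 + D (F(D) = D + 5 = 5 + D)
W(c, f) = c (W(c, f) = -(1 - 3)*c/2 = -(-1)*c = c)
z(h) = -1 (z(h) = -2 - 1*(-1) = -2 + 1 = -1)
(F(2) + z(6))² = ((5 + 2) - 1)² = (7 - 1)² = 6² = 36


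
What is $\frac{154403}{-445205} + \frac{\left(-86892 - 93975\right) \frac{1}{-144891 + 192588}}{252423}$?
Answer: $- \frac{619688274752876}{1786729329286785} \approx -0.34683$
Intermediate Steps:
$\frac{154403}{-445205} + \frac{\left(-86892 - 93975\right) \frac{1}{-144891 + 192588}}{252423} = 154403 \left(- \frac{1}{445205}\right) + - \frac{180867}{47697} \cdot \frac{1}{252423} = - \frac{154403}{445205} + \left(-180867\right) \frac{1}{47697} \cdot \frac{1}{252423} = - \frac{154403}{445205} - \frac{60289}{4013273277} = - \frac{619688274752876}{1786729329286785}$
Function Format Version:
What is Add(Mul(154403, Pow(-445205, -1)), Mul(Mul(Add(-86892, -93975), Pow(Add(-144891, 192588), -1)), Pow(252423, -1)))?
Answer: Rational(-619688274752876, 1786729329286785) ≈ -0.34683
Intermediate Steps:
Add(Mul(154403, Pow(-445205, -1)), Mul(Mul(Add(-86892, -93975), Pow(Add(-144891, 192588), -1)), Pow(252423, -1))) = Add(Mul(154403, Rational(-1, 445205)), Mul(Mul(-180867, Pow(47697, -1)), Rational(1, 252423))) = Add(Rational(-154403, 445205), Mul(Mul(-180867, Rational(1, 47697)), Rational(1, 252423))) = Add(Rational(-154403, 445205), Mul(Rational(-60289, 15899), Rational(1, 252423))) = Add(Rational(-154403, 445205), Rational(-60289, 4013273277)) = Rational(-619688274752876, 1786729329286785)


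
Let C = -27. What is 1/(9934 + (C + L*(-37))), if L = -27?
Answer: 1/10906 ≈ 9.1693e-5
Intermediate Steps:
1/(9934 + (C + L*(-37))) = 1/(9934 + (-27 - 27*(-37))) = 1/(9934 + (-27 + 999)) = 1/(9934 + 972) = 1/10906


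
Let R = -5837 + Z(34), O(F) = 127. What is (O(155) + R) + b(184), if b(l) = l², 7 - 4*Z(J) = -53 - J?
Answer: 56339/2 ≈ 28170.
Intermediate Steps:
Z(J) = 15 + J/4 (Z(J) = 7/4 - (-53 - J)/4 = 7/4 + (53/4 + J/4) = 15 + J/4)
R = -11627/2 (R = -5837 + (15 + (¼)*34) = -5837 + (15 + 17/2) = -5837 + 47/2 = -11627/2 ≈ -5813.5)
(O(155) + R) + b(184) = (127 - 11627/2) + 184² = -11373/2 + 33856 = 56339/2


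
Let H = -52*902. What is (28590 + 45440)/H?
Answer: -3365/2132 ≈ -1.5783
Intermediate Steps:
H = -46904
(28590 + 45440)/H = (28590 + 45440)/(-46904) = 74030*(-1/46904) = -3365/2132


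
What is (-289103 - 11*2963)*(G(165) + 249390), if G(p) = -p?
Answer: -80174685600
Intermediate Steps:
(-289103 - 11*2963)*(G(165) + 249390) = (-289103 - 11*2963)*(-1*165 + 249390) = (-289103 - 32593)*(-165 + 249390) = -321696*249225 = -80174685600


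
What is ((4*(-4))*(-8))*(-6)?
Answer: -768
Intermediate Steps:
((4*(-4))*(-8))*(-6) = -16*(-8)*(-6) = 128*(-6) = -768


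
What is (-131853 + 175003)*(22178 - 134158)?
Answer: -4831937000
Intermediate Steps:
(-131853 + 175003)*(22178 - 134158) = 43150*(-111980) = -4831937000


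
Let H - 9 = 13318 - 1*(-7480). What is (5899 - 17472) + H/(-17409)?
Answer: -201495164/17409 ≈ -11574.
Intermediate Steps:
H = 20807 (H = 9 + (13318 - 1*(-7480)) = 9 + (13318 + 7480) = 9 + 20798 = 20807)
(5899 - 17472) + H/(-17409) = (5899 - 17472) + 20807/(-17409) = -11573 + 20807*(-1/17409) = -11573 - 20807/17409 = -201495164/17409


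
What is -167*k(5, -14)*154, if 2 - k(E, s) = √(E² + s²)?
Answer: -51436 + 25718*√221 ≈ 3.3089e+5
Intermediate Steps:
k(E, s) = 2 - √(E² + s²)
-167*k(5, -14)*154 = -167*(2 - √(5² + (-14)²))*154 = -167*(2 - √(25 + 196))*154 = -167*(2 - √221)*154 = (-334 + 167*√221)*154 = -51436 + 25718*√221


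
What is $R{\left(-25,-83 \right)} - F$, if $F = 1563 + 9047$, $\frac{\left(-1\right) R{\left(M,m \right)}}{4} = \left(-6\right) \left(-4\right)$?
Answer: $-10706$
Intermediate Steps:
$R{\left(M,m \right)} = -96$ ($R{\left(M,m \right)} = - 4 \left(\left(-6\right) \left(-4\right)\right) = \left(-4\right) 24 = -96$)
$F = 10610$
$R{\left(-25,-83 \right)} - F = -96 - 10610 = -10706$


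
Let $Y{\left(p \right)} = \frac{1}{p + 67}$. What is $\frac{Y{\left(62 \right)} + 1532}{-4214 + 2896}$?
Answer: $- \frac{197629}{170022} \approx -1.1624$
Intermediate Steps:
$Y{\left(p \right)} = \frac{1}{67 + p}$
$\frac{Y{\left(62 \right)} + 1532}{-4214 + 2896} = \frac{\frac{1}{67 + 62} + 1532}{-4214 + 2896} = \frac{\frac{1}{129} + 1532}{-1318} = \left(\frac{1}{129} + 1532\right) \left(- \frac{1}{1318}\right) = \frac{197629}{129} \left(- \frac{1}{1318}\right) = - \frac{197629}{170022}$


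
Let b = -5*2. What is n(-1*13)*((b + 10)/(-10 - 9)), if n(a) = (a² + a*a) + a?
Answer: 0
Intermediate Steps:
b = -10
n(a) = a + 2*a² (n(a) = (a² + a²) + a = 2*a² + a = a + 2*a²)
n(-1*13)*((b + 10)/(-10 - 9)) = ((-1*13)*(1 + 2*(-1*13)))*((-10 + 10)/(-10 - 9)) = (-13*(1 + 2*(-13)))*(0/(-19)) = (-13*(1 - 26))*(0*(-1/19)) = -13*(-25)*0 = 325*0 = 0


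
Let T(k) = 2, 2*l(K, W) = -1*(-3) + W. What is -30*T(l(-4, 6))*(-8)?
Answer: 480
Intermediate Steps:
l(K, W) = 3/2 + W/2 (l(K, W) = (-1*(-3) + W)/2 = (3 + W)/2 = 3/2 + W/2)
-30*T(l(-4, 6))*(-8) = -30*2*(-8) = -60*(-8) = 480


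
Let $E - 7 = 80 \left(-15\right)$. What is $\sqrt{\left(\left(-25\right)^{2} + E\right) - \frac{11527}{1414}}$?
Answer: $\frac{i \sqrt{1151956106}}{1414} \approx 24.003 i$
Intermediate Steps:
$E = -1193$ ($E = 7 + 80 \left(-15\right) = 7 - 1200 = -1193$)
$\sqrt{\left(\left(-25\right)^{2} + E\right) - \frac{11527}{1414}} = \sqrt{\left(\left(-25\right)^{2} - 1193\right) - \frac{11527}{1414}} = \sqrt{\left(625 - 1193\right) - \frac{11527}{1414}} = \sqrt{-568 - \frac{11527}{1414}} = \sqrt{- \frac{814679}{1414}} = \frac{i \sqrt{1151956106}}{1414}$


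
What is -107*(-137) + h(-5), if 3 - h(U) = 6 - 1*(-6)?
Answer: 14650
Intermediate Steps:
h(U) = -9 (h(U) = 3 - (6 - 1*(-6)) = 3 - (6 + 6) = 3 - 1*12 = 3 - 12 = -9)
-107*(-137) + h(-5) = -107*(-137) - 9 = 14659 - 9 = 14650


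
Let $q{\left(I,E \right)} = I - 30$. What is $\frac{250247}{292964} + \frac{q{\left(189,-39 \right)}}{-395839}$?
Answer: $\frac{99010940957}{115966576796} \approx 0.85379$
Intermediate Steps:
$q{\left(I,E \right)} = -30 + I$ ($q{\left(I,E \right)} = I - 30 = -30 + I$)
$\frac{250247}{292964} + \frac{q{\left(189,-39 \right)}}{-395839} = \frac{250247}{292964} + \frac{-30 + 189}{-395839} = 250247 \cdot \frac{1}{292964} + 159 \left(- \frac{1}{395839}\right) = \frac{250247}{292964} - \frac{159}{395839} = \frac{99010940957}{115966576796}$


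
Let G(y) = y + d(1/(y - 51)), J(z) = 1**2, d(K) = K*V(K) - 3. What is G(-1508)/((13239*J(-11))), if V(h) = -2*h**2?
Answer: -5725360137167/50164158078081 ≈ -0.11413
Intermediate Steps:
d(K) = -3 - 2*K**3 (d(K) = K*(-2*K**2) - 3 = -2*K**3 - 3 = -3 - 2*K**3)
J(z) = 1
G(y) = -3 + y - 2/(-51 + y)**3 (G(y) = y + (-3 - 2/(y - 51)**3) = y + (-3 - 2/(-51 + y)**3) = -3 + y - 2/(-51 + y)**3)
G(-1508)/((13239*J(-11))) = (-3 - 1508 - 2/(-51 - 1508)**3)/((13239*1)) = (-3 - 1508 - 2/(-1559)**3)/13239 = (-3 - 1508 - 2*(-1/3789119879))*(1/13239) = (-3 - 1508 + 2/3789119879)*(1/13239) = -5725360137167/3789119879*1/13239 = -5725360137167/50164158078081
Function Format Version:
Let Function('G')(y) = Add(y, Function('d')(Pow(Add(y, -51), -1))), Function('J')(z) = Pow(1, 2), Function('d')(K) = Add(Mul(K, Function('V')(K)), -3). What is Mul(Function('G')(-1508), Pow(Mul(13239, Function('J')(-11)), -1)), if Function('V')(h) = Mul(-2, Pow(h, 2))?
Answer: Rational(-5725360137167, 50164158078081) ≈ -0.11413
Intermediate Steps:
Function('d')(K) = Add(-3, Mul(-2, Pow(K, 3))) (Function('d')(K) = Add(Mul(K, Mul(-2, Pow(K, 2))), -3) = Add(Mul(-2, Pow(K, 3)), -3) = Add(-3, Mul(-2, Pow(K, 3))))
Function('J')(z) = 1
Function('G')(y) = Add(-3, y, Mul(-2, Pow(Add(-51, y), -3))) (Function('G')(y) = Add(y, Add(-3, Mul(-2, Pow(Pow(Add(y, -51), -1), 3)))) = Add(y, Add(-3, Mul(-2, Pow(Pow(Add(-51, y), -1), 3)))) = Add(y, Add(-3, Mul(-2, Pow(Add(-51, y), -3)))) = Add(-3, y, Mul(-2, Pow(Add(-51, y), -3))))
Mul(Function('G')(-1508), Pow(Mul(13239, Function('J')(-11)), -1)) = Mul(Add(-3, -1508, Mul(-2, Pow(Add(-51, -1508), -3))), Pow(Mul(13239, 1), -1)) = Mul(Add(-3, -1508, Mul(-2, Pow(-1559, -3))), Pow(13239, -1)) = Mul(Add(-3, -1508, Mul(-2, Rational(-1, 3789119879))), Rational(1, 13239)) = Mul(Add(-3, -1508, Rational(2, 3789119879)), Rational(1, 13239)) = Mul(Rational(-5725360137167, 3789119879), Rational(1, 13239)) = Rational(-5725360137167, 50164158078081)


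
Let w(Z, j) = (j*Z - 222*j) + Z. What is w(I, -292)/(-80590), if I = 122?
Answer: -14661/40295 ≈ -0.36384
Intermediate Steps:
w(Z, j) = Z - 222*j + Z*j (w(Z, j) = (Z*j - 222*j) + Z = (-222*j + Z*j) + Z = Z - 222*j + Z*j)
w(I, -292)/(-80590) = (122 - 222*(-292) + 122*(-292))/(-80590) = (122 + 64824 - 35624)*(-1/80590) = 29322*(-1/80590) = -14661/40295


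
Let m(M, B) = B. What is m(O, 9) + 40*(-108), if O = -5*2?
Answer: -4311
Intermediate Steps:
O = -10
m(O, 9) + 40*(-108) = 9 + 40*(-108) = 9 - 4320 = -4311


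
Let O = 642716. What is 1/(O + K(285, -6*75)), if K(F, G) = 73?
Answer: 1/642789 ≈ 1.5557e-6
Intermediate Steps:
1/(O + K(285, -6*75)) = 1/(642716 + 73) = 1/642789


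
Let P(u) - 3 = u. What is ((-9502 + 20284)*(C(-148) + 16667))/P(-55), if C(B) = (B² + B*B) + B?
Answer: -325222857/26 ≈ -1.2509e+7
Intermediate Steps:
C(B) = B + 2*B² (C(B) = (B² + B²) + B = 2*B² + B = B + 2*B²)
P(u) = 3 + u
((-9502 + 20284)*(C(-148) + 16667))/P(-55) = ((-9502 + 20284)*(-148*(1 + 2*(-148)) + 16667))/(3 - 55) = (10782*(-148*(1 - 296) + 16667))/(-52) = (10782*(-148*(-295) + 16667))*(-1/52) = (10782*(43660 + 16667))*(-1/52) = (10782*60327)*(-1/52) = 650445714*(-1/52) = -325222857/26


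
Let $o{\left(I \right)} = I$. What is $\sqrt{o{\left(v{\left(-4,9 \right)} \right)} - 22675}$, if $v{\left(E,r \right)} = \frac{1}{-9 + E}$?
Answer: $\frac{2 i \sqrt{958022}}{13} \approx 150.58 i$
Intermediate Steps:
$\sqrt{o{\left(v{\left(-4,9 \right)} \right)} - 22675} = \sqrt{\frac{1}{-9 - 4} - 22675} = \sqrt{\frac{1}{-13} - 22675} = \sqrt{- \frac{1}{13} - 22675} = \sqrt{- \frac{294776}{13}} = \frac{2 i \sqrt{958022}}{13}$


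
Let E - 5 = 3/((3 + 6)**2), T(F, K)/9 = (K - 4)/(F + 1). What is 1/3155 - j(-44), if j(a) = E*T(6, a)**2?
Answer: -2965800911/154595 ≈ -19184.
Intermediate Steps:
T(F, K) = 9*(-4 + K)/(1 + F) (T(F, K) = 9*((K - 4)/(F + 1)) = 9*((-4 + K)/(1 + F)) = 9*(-4 + K)/(1 + F))
E = 136/27 (E = 5 + 3/((3 + 6)**2) = 5 + 3/(9**2) = 5 + 3/81 = 5 + 3*(1/81) = 5 + 1/27 = 136/27 ≈ 5.0370)
j(a) = 136*(-36/7 + 9*a/7)**2/27 (j(a) = 136*(9*(-4 + a)/(1 + 6))**2/27 = 136*(9*(-4 + a)/7)**2/27 = 136*(9*(1/7)*(-4 + a))**2/27 = 136*(-36/7 + 9*a/7)**2/27)
1/3155 - j(-44) = 1/3155 - 408*(-4 - 44)**2/49 = 1/3155 - 408*(-48)**2/49 = 1/3155 - 408*2304/49 = 1/3155 - 1*940032/49 = 1/3155 - 940032/49 = -2965800911/154595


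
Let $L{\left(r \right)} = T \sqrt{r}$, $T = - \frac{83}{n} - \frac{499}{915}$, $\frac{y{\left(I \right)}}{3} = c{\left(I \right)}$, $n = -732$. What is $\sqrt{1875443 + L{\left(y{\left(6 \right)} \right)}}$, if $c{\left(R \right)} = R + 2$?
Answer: $\frac{\sqrt{697852340300 - 321470 \sqrt{6}}}{610} \approx 1369.5$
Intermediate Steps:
$c{\left(R \right)} = 2 + R$
$y{\left(I \right)} = 6 + 3 I$ ($y{\left(I \right)} = 3 \left(2 + I\right) = 6 + 3 I$)
$T = - \frac{527}{1220}$ ($T = - \frac{83}{-732} - \frac{499}{915} = \left(-83\right) \left(- \frac{1}{732}\right) - \frac{499}{915} = \frac{83}{732} - \frac{499}{915} = - \frac{527}{1220} \approx -0.43197$)
$L{\left(r \right)} = - \frac{527 \sqrt{r}}{1220}$
$\sqrt{1875443 + L{\left(y{\left(6 \right)} \right)}} = \sqrt{1875443 - \frac{527 \sqrt{6 + 3 \cdot 6}}{1220}} = \sqrt{1875443 - \frac{527 \sqrt{6 + 18}}{1220}} = \sqrt{1875443 - \frac{527 \sqrt{24}}{1220}} = \sqrt{1875443 - \frac{527 \cdot 2 \sqrt{6}}{1220}} = \sqrt{1875443 - \frac{527 \sqrt{6}}{610}}$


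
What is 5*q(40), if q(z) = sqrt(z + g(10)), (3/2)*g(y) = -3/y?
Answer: sqrt(995) ≈ 31.544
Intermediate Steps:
g(y) = -2/y (g(y) = 2*(-3/y)/3 = -2/y)
q(z) = sqrt(-1/5 + z) (q(z) = sqrt(z - 2/10) = sqrt(z - 2*1/10) = sqrt(z - 1/5) = sqrt(-1/5 + z))
5*q(40) = 5*(sqrt(-5 + 25*40)/5) = 5*(sqrt(-5 + 1000)/5) = 5*(sqrt(995)/5) = sqrt(995)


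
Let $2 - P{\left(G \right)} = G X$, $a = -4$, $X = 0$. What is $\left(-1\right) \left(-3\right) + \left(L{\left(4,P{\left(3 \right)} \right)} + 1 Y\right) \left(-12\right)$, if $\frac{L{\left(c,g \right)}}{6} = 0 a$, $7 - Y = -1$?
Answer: $-93$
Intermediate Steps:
$Y = 8$ ($Y = 7 - -1 = 7 + 1 = 8$)
$P{\left(G \right)} = 2$ ($P{\left(G \right)} = 2 - G 0 = 2 - 0 = 2 + 0 = 2$)
$L{\left(c,g \right)} = 0$ ($L{\left(c,g \right)} = 6 \cdot 0 \left(-4\right) = 6 \cdot 0 = 0$)
$\left(-1\right) \left(-3\right) + \left(L{\left(4,P{\left(3 \right)} \right)} + 1 Y\right) \left(-12\right) = \left(-1\right) \left(-3\right) + \left(0 + 1 \cdot 8\right) \left(-12\right) = 3 + \left(0 + 8\right) \left(-12\right) = 3 + 8 \left(-12\right) = 3 - 96 = -93$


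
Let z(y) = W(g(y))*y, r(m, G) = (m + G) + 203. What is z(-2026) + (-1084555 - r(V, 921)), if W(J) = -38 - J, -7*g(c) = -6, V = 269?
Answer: -7050564/7 ≈ -1.0072e+6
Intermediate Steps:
g(c) = 6/7 (g(c) = -⅐*(-6) = 6/7)
r(m, G) = 203 + G + m (r(m, G) = (G + m) + 203 = 203 + G + m)
z(y) = -272*y/7 (z(y) = (-38 - 1*6/7)*y = (-38 - 6/7)*y = -272*y/7)
z(-2026) + (-1084555 - r(V, 921)) = -272/7*(-2026) + (-1084555 - (203 + 921 + 269)) = 551072/7 + (-1084555 - 1*1393) = 551072/7 + (-1084555 - 1393) = 551072/7 - 1085948 = -7050564/7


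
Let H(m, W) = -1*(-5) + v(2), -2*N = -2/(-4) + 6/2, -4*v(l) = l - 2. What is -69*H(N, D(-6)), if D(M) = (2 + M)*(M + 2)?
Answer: -345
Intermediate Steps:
v(l) = ½ - l/4 (v(l) = -(l - 2)/4 = -(-2 + l)/4 = ½ - l/4)
N = -7/4 (N = -(-2/(-4) + 6/2)/2 = -(-2*(-¼) + 6*(½))/2 = -(½ + 3)/2 = -½*7/2 = -7/4 ≈ -1.7500)
D(M) = (2 + M)² (D(M) = (2 + M)*(2 + M) = (2 + M)²)
H(m, W) = 5 (H(m, W) = -1*(-5) + (½ - ¼*2) = 5 + (½ - ½) = 5 + 0 = 5)
-69*H(N, D(-6)) = -69*5 = -345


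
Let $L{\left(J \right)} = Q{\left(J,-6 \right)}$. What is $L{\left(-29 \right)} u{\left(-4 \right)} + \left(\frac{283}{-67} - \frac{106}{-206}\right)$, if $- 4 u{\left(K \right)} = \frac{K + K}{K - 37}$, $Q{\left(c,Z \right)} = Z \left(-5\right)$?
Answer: $- \frac{1463578}{282941} \approx -5.1727$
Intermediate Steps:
$Q{\left(c,Z \right)} = - 5 Z$
$L{\left(J \right)} = 30$ ($L{\left(J \right)} = \left(-5\right) \left(-6\right) = 30$)
$u{\left(K \right)} = - \frac{K}{2 \left(-37 + K\right)}$ ($u{\left(K \right)} = - \frac{\left(K + K\right) \frac{1}{K - 37}}{4} = - \frac{2 K \frac{1}{-37 + K}}{4} = - \frac{K}{2 \left(-37 + K\right)}$)
$L{\left(-29 \right)} u{\left(-4 \right)} + \left(\frac{283}{-67} - \frac{106}{-206}\right) = 30 \left(\left(-1\right) \left(-4\right) \frac{1}{-74 + 2 \left(-4\right)}\right) + \left(\frac{283}{-67} - \frac{106}{-206}\right) = 30 \left(\left(-1\right) \left(-4\right) \frac{1}{-74 - 8}\right) + \left(283 \left(- \frac{1}{67}\right) - - \frac{53}{103}\right) = 30 \left(\left(-1\right) \left(-4\right) \frac{1}{-82}\right) + \left(- \frac{283}{67} + \frac{53}{103}\right) = 30 \left(\left(-1\right) \left(-4\right) \left(- \frac{1}{82}\right)\right) - \frac{25598}{6901} = 30 \left(- \frac{2}{41}\right) - \frac{25598}{6901} = - \frac{60}{41} - \frac{25598}{6901} = - \frac{1463578}{282941}$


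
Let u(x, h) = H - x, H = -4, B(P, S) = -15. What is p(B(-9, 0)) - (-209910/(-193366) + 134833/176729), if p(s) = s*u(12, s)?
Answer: 4069220926546/17086689907 ≈ 238.15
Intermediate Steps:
u(x, h) = -4 - x
p(s) = -16*s (p(s) = s*(-4 - 1*12) = s*(-4 - 12) = s*(-16) = -16*s)
p(B(-9, 0)) - (-209910/(-193366) + 134833/176729) = -16*(-15) - (-209910/(-193366) + 134833/176729) = 240 - (-209910*(-1/193366) + 134833*(1/176729)) = 240 - (104955/96683 + 134833/176729) = 240 - 1*31584651134/17086689907 = 240 - 31584651134/17086689907 = 4069220926546/17086689907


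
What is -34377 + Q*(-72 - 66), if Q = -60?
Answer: -26097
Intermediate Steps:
-34377 + Q*(-72 - 66) = -34377 - 60*(-72 - 66) = -34377 - 60*(-138) = -34377 + 8280 = -26097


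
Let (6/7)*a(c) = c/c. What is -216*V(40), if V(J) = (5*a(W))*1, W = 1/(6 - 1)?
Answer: -1260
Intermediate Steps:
W = ⅕ (W = 1/5 = ⅕ ≈ 0.20000)
a(c) = 7/6 (a(c) = 7*(c/c)/6 = (7/6)*1 = 7/6)
V(J) = 35/6 (V(J) = (5*(7/6))*1 = (35/6)*1 = 35/6)
-216*V(40) = -216*35/6 = -1260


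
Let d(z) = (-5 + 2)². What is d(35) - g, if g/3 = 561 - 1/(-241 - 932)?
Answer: -654535/391 ≈ -1674.0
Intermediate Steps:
g = 658054/391 (g = 3*(561 - 1/(-241 - 932)) = 3*(561 - 1/(-1173)) = 3*(561 - 1*(-1/1173)) = 3*(561 + 1/1173) = 3*(658054/1173) = 658054/391 ≈ 1683.0)
d(z) = 9 (d(z) = (-3)² = 9)
d(35) - g = 9 - 1*658054/391 = 9 - 658054/391 = -654535/391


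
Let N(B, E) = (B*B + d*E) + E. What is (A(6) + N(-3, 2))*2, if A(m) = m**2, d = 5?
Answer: 114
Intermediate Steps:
N(B, E) = B**2 + 6*E (N(B, E) = (B*B + 5*E) + E = (B**2 + 5*E) + E = B**2 + 6*E)
(A(6) + N(-3, 2))*2 = (6**2 + ((-3)**2 + 6*2))*2 = (36 + (9 + 12))*2 = (36 + 21)*2 = 57*2 = 114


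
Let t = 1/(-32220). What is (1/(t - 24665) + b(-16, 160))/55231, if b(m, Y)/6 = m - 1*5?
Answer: -100133026146/43892423710531 ≈ -0.0022813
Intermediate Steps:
b(m, Y) = -30 + 6*m (b(m, Y) = 6*(m - 1*5) = 6*(m - 5) = 6*(-5 + m) = -30 + 6*m)
t = -1/32220 ≈ -3.1037e-5
(1/(t - 24665) + b(-16, 160))/55231 = (1/(-1/32220 - 24665) + (-30 + 6*(-16)))/55231 = (1/(-794706301/32220) + (-30 - 96))*(1/55231) = (-32220/794706301 - 126)*(1/55231) = -100133026146/794706301*1/55231 = -100133026146/43892423710531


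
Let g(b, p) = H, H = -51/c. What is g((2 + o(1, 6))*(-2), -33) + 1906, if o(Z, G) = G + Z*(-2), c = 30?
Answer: 19043/10 ≈ 1904.3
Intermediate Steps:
o(Z, G) = G - 2*Z
H = -17/10 (H = -51/30 = -51*1/30 = -17/10 ≈ -1.7000)
g(b, p) = -17/10
g((2 + o(1, 6))*(-2), -33) + 1906 = -17/10 + 1906 = 19043/10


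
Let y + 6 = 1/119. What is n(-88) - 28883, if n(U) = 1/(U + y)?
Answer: -323056474/11185 ≈ -28883.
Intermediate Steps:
y = -713/119 (y = -6 + 1/119 = -713/119 ≈ -5.9916)
n(U) = 1/(-713/119 + U) (n(U) = 1/(U - 713/119) = 1/(-713/119 + U))
n(-88) - 28883 = 119/(-713 + 119*(-88)) - 28883 = 119/(-713 - 10472) - 28883 = 119/(-11185) - 28883 = 119*(-1/11185) - 28883 = -119/11185 - 28883 = -323056474/11185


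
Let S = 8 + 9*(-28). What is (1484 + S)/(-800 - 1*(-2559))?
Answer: 1240/1759 ≈ 0.70495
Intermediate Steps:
S = -244 (S = 8 - 252 = -244)
(1484 + S)/(-800 - 1*(-2559)) = (1484 - 244)/(-800 - 1*(-2559)) = 1240/(-800 + 2559) = 1240/1759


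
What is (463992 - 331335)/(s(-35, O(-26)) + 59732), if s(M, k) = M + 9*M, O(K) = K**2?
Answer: 44219/19794 ≈ 2.2340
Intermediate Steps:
s(M, k) = 10*M
(463992 - 331335)/(s(-35, O(-26)) + 59732) = (463992 - 331335)/(10*(-35) + 59732) = 132657/(-350 + 59732) = 132657/59382 = 132657*(1/59382) = 44219/19794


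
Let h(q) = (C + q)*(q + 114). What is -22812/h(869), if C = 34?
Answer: -7604/295883 ≈ -0.025699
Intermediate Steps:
h(q) = (34 + q)*(114 + q) (h(q) = (34 + q)*(q + 114) = (34 + q)*(114 + q))
-22812/h(869) = -22812/(3876 + 869² + 148*869) = -22812/(3876 + 755161 + 128612) = -22812/887649 = -22812*1/887649 = -7604/295883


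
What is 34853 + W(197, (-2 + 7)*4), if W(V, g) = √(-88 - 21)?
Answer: 34853 + I*√109 ≈ 34853.0 + 10.44*I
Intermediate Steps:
W(V, g) = I*√109 (W(V, g) = √(-109) = I*√109)
34853 + W(197, (-2 + 7)*4) = 34853 + I*√109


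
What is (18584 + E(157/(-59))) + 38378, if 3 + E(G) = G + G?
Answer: 3360267/59 ≈ 56954.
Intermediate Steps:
E(G) = -3 + 2*G (E(G) = -3 + (G + G) = -3 + 2*G)
(18584 + E(157/(-59))) + 38378 = (18584 + (-3 + 2*(157/(-59)))) + 38378 = (18584 + (-3 + 2*(157*(-1/59)))) + 38378 = (18584 + (-3 + 2*(-157/59))) + 38378 = (18584 + (-3 - 314/59)) + 38378 = (18584 - 491/59) + 38378 = 1095965/59 + 38378 = 3360267/59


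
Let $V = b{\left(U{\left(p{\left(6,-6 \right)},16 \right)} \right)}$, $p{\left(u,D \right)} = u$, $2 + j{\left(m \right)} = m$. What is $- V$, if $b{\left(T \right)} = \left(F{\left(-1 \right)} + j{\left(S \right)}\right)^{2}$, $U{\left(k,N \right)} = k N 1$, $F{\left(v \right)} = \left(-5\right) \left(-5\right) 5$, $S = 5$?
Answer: $-16384$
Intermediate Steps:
$j{\left(m \right)} = -2 + m$
$F{\left(v \right)} = 125$ ($F{\left(v \right)} = 25 \cdot 5 = 125$)
$U{\left(k,N \right)} = N k$ ($U{\left(k,N \right)} = N k 1 = N k$)
$b{\left(T \right)} = 16384$ ($b{\left(T \right)} = \left(125 + \left(-2 + 5\right)\right)^{2} = \left(125 + 3\right)^{2} = 128^{2} = 16384$)
$V = 16384$
$- V = \left(-1\right) 16384 = -16384$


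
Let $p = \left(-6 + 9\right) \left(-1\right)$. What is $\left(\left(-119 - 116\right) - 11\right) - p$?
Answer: $-243$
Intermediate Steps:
$p = -3$ ($p = 3 \left(-1\right) = -3$)
$\left(\left(-119 - 116\right) - 11\right) - p = \left(\left(-119 - 116\right) - 11\right) - -3 = \left(-235 - 11\right) + 3 = -246 + 3 = -243$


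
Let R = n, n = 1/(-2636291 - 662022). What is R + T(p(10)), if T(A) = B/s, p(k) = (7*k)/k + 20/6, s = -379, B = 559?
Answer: -1843757346/1250060627 ≈ -1.4749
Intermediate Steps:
n = -1/3298313 (n = 1/(-3298313) = -1/3298313 ≈ -3.0319e-7)
p(k) = 31/3 (p(k) = 7 + 20*(⅙) = 7 + 10/3 = 31/3)
R = -1/3298313 ≈ -3.0319e-7
T(A) = -559/379 (T(A) = 559/(-379) = 559*(-1/379) = -559/379)
R + T(p(10)) = -1/3298313 - 559/379 = -1843757346/1250060627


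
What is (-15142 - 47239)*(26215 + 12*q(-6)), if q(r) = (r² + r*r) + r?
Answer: -1684723667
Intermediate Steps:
q(r) = r + 2*r² (q(r) = (r² + r²) + r = 2*r² + r = r + 2*r²)
(-15142 - 47239)*(26215 + 12*q(-6)) = (-15142 - 47239)*(26215 + 12*(-6*(1 + 2*(-6)))) = -62381*(26215 + 12*(-6*(1 - 12))) = -62381*(26215 + 12*(-6*(-11))) = -62381*(26215 + 12*66) = -62381*(26215 + 792) = -62381*27007 = -1684723667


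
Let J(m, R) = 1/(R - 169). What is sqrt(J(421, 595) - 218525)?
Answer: I*sqrt(39657042474)/426 ≈ 467.47*I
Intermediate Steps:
J(m, R) = 1/(-169 + R)
sqrt(J(421, 595) - 218525) = sqrt(1/(-169 + 595) - 218525) = sqrt(1/426 - 218525) = sqrt(-93091649/426) = I*sqrt(39657042474)/426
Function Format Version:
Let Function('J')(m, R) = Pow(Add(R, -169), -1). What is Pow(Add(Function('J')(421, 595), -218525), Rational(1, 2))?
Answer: Mul(Rational(1, 426), I, Pow(39657042474, Rational(1, 2))) ≈ Mul(467.47, I)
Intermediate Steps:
Function('J')(m, R) = Pow(Add(-169, R), -1)
Pow(Add(Function('J')(421, 595), -218525), Rational(1, 2)) = Pow(Add(Pow(Add(-169, 595), -1), -218525), Rational(1, 2)) = Pow(Add(Pow(426, -1), -218525), Rational(1, 2)) = Pow(Add(Rational(1, 426), -218525), Rational(1, 2)) = Pow(Rational(-93091649, 426), Rational(1, 2)) = Mul(Rational(1, 426), I, Pow(39657042474, Rational(1, 2)))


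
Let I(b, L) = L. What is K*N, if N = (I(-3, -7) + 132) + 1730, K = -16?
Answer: -29680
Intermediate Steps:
N = 1855 (N = (-7 + 132) + 1730 = 125 + 1730 = 1855)
K*N = -16*1855 = -29680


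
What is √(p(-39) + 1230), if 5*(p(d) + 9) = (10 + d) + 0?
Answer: 14*√155/5 ≈ 34.860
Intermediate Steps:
p(d) = -7 + d/5 (p(d) = -9 + ((10 + d) + 0)/5 = -9 + (10 + d)/5 = -9 + (2 + d/5) = -7 + d/5)
√(p(-39) + 1230) = √((-7 + (⅕)*(-39)) + 1230) = √((-7 - 39/5) + 1230) = √(-74/5 + 1230) = √(6076/5) = 14*√155/5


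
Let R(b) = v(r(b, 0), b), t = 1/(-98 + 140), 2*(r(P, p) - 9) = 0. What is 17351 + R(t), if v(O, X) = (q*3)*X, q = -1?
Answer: 242913/14 ≈ 17351.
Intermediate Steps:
r(P, p) = 9 (r(P, p) = 9 + (½)*0 = 9 + 0 = 9)
v(O, X) = -3*X (v(O, X) = (-1*3)*X = -3*X)
t = 1/42 ≈ 0.023810
R(b) = -3*b
17351 + R(t) = 17351 - 3*1/42 = 17351 - 1/14 = 242913/14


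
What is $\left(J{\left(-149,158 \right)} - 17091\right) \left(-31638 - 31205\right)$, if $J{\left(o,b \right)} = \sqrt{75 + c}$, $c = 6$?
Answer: $1073484126$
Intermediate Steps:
$J{\left(o,b \right)} = 9$ ($J{\left(o,b \right)} = \sqrt{75 + 6} = \sqrt{81} = 9$)
$\left(J{\left(-149,158 \right)} - 17091\right) \left(-31638 - 31205\right) = \left(9 - 17091\right) \left(-31638 - 31205\right) = \left(-17082\right) \left(-62843\right) = 1073484126$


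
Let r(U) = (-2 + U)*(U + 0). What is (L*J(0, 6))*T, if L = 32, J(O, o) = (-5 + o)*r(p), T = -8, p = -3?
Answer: -3840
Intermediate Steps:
r(U) = U*(-2 + U) (r(U) = (-2 + U)*U = U*(-2 + U))
J(O, o) = -75 + 15*o (J(O, o) = (-5 + o)*(-3*(-2 - 3)) = (-5 + o)*(-3*(-5)) = (-5 + o)*15 = -75 + 15*o)
(L*J(0, 6))*T = (32*(-75 + 15*6))*(-8) = (32*(-75 + 90))*(-8) = (32*15)*(-8) = 480*(-8) = -3840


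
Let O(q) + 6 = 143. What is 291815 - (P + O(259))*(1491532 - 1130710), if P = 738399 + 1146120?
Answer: -680025055417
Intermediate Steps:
P = 1884519
O(q) = 137 (O(q) = -6 + 143 = 137)
291815 - (P + O(259))*(1491532 - 1130710) = 291815 - (1884519 + 137)*(1491532 - 1130710) = 291815 - 1884656*360822 = 291815 - 1*680025347232 = 291815 - 680025347232 = -680025055417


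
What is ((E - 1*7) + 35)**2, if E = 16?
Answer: 1936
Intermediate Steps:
((E - 1*7) + 35)**2 = ((16 - 1*7) + 35)**2 = ((16 - 7) + 35)**2 = (9 + 35)**2 = 44**2 = 1936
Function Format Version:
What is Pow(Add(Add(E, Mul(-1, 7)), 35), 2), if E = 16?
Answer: 1936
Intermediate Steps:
Pow(Add(Add(E, Mul(-1, 7)), 35), 2) = Pow(Add(Add(16, Mul(-1, 7)), 35), 2) = Pow(Add(Add(16, -7), 35), 2) = Pow(Add(9, 35), 2) = Pow(44, 2) = 1936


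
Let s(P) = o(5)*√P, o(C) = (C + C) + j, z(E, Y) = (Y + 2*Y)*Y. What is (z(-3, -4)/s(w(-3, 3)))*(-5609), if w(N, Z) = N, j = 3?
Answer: 89744*I*√3/13 ≈ 11957.0*I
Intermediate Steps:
z(E, Y) = 3*Y² (z(E, Y) = (3*Y)*Y = 3*Y²)
o(C) = 3 + 2*C (o(C) = (C + C) + 3 = 2*C + 3 = 3 + 2*C)
s(P) = 13*√P (s(P) = (3 + 2*5)*√P = (3 + 10)*√P = 13*√P)
(z(-3, -4)/s(w(-3, 3)))*(-5609) = ((3*(-4)²)/((13*√(-3))))*(-5609) = ((3*16)/((13*(I*√3))))*(-5609) = (48/((13*I*√3)))*(-5609) = (48*(-I*√3/39))*(-5609) = -16*I*√3/13*(-5609) = 89744*I*√3/13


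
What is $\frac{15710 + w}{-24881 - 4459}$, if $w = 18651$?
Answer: $- \frac{34361}{29340} \approx -1.1711$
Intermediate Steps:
$\frac{15710 + w}{-24881 - 4459} = \frac{15710 + 18651}{-24881 - 4459} = \frac{34361}{-29340} = 34361 \left(- \frac{1}{29340}\right) = - \frac{34361}{29340}$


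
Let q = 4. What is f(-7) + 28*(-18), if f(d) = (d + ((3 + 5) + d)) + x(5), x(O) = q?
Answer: -506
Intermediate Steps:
x(O) = 4
f(d) = 12 + 2*d (f(d) = (d + ((3 + 5) + d)) + 4 = (d + (8 + d)) + 4 = (8 + 2*d) + 4 = 12 + 2*d)
f(-7) + 28*(-18) = (12 + 2*(-7)) + 28*(-18) = (12 - 14) - 504 = -2 - 504 = -506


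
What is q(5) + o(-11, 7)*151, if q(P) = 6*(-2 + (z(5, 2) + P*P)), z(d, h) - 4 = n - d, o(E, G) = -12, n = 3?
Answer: -1662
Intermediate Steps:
z(d, h) = 7 - d (z(d, h) = 4 + (3 - d) = 7 - d)
q(P) = 6*P² (q(P) = 6*(-2 + ((7 - 1*5) + P*P)) = 6*(-2 + ((7 - 5) + P²)) = 6*(-2 + (2 + P²)) = 6*P²)
q(5) + o(-11, 7)*151 = 6*5² - 12*151 = 6*25 - 1812 = 150 - 1812 = -1662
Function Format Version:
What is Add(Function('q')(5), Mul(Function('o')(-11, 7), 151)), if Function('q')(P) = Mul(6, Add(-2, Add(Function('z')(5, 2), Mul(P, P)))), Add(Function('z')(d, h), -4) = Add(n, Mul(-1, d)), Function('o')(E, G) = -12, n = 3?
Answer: -1662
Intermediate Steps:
Function('z')(d, h) = Add(7, Mul(-1, d)) (Function('z')(d, h) = Add(4, Add(3, Mul(-1, d))) = Add(7, Mul(-1, d)))
Function('q')(P) = Mul(6, Pow(P, 2)) (Function('q')(P) = Mul(6, Add(-2, Add(Add(7, Mul(-1, 5)), Mul(P, P)))) = Mul(6, Add(-2, Add(Add(7, -5), Pow(P, 2)))) = Mul(6, Add(-2, Add(2, Pow(P, 2)))) = Mul(6, Pow(P, 2)))
Add(Function('q')(5), Mul(Function('o')(-11, 7), 151)) = Add(Mul(6, Pow(5, 2)), Mul(-12, 151)) = Add(Mul(6, 25), -1812) = Add(150, -1812) = -1662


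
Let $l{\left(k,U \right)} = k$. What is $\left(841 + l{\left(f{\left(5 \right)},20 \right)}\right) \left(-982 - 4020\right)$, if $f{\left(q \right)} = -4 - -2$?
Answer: $-4196678$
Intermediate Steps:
$f{\left(q \right)} = -2$ ($f{\left(q \right)} = -4 + 2 = -2$)
$\left(841 + l{\left(f{\left(5 \right)},20 \right)}\right) \left(-982 - 4020\right) = \left(841 - 2\right) \left(-982 - 4020\right) = 839 \left(-5002\right) = -4196678$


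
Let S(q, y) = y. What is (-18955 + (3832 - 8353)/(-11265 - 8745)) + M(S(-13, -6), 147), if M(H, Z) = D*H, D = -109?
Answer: -122066163/6670 ≈ -18301.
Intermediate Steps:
M(H, Z) = -109*H
(-18955 + (3832 - 8353)/(-11265 - 8745)) + M(S(-13, -6), 147) = (-18955 + (3832 - 8353)/(-11265 - 8745)) - 109*(-6) = (-18955 - 4521/(-20010)) + 654 = (-18955 - 4521*(-1/20010)) + 654 = (-18955 + 1507/6670) + 654 = -126428343/6670 + 654 = -122066163/6670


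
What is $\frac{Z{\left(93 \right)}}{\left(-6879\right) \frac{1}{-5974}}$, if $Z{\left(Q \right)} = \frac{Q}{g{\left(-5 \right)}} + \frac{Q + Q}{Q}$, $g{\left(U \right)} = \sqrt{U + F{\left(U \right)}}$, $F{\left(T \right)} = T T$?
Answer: $\frac{11948}{6879} + \frac{92597 \sqrt{5}}{11465} \approx 19.796$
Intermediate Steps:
$F{\left(T \right)} = T^{2}$
$g{\left(U \right)} = \sqrt{U + U^{2}}$
$Z{\left(Q \right)} = 2 + \frac{Q \sqrt{5}}{10}$ ($Z{\left(Q \right)} = \frac{Q}{\sqrt{- 5 \left(1 - 5\right)}} + \frac{Q + Q}{Q} = \frac{Q}{\sqrt{\left(-5\right) \left(-4\right)}} + \frac{2 Q}{Q} = \frac{Q}{\sqrt{20}} + 2 = \frac{Q}{2 \sqrt{5}} + 2 = Q \frac{\sqrt{5}}{10} + 2 = \frac{Q \sqrt{5}}{10} + 2 = 2 + \frac{Q \sqrt{5}}{10}$)
$\frac{Z{\left(93 \right)}}{\left(-6879\right) \frac{1}{-5974}} = \frac{2 + \frac{1}{10} \cdot 93 \sqrt{5}}{\left(-6879\right) \frac{1}{-5974}} = \frac{2 + \frac{93 \sqrt{5}}{10}}{\left(-6879\right) \left(- \frac{1}{5974}\right)} = \frac{2 + \frac{93 \sqrt{5}}{10}}{\frac{6879}{5974}} = \left(2 + \frac{93 \sqrt{5}}{10}\right) \frac{5974}{6879} = \frac{11948}{6879} + \frac{92597 \sqrt{5}}{11465}$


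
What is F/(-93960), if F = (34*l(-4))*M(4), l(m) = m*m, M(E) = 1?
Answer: -68/11745 ≈ -0.0057897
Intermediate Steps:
l(m) = m²
F = 544 (F = (34*(-4)²)*1 = (34*16)*1 = 544*1 = 544)
F/(-93960) = 544/(-93960) = 544*(-1/93960) = -68/11745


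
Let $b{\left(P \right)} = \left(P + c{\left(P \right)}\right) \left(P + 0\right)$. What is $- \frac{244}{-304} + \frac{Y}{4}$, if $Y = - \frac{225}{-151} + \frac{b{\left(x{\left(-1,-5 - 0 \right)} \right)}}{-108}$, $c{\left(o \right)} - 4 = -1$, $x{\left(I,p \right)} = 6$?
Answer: $\frac{24103}{22952} \approx 1.0501$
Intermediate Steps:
$c{\left(o \right)} = 3$ ($c{\left(o \right)} = 4 - 1 = 3$)
$b{\left(P \right)} = P \left(3 + P\right)$ ($b{\left(P \right)} = \left(P + 3\right) \left(P + 0\right) = \left(3 + P\right) P = P \left(3 + P\right)$)
$Y = \frac{299}{302}$ ($Y = - \frac{225}{-151} + \frac{6 \left(3 + 6\right)}{-108} = \left(-225\right) \left(- \frac{1}{151}\right) + 6 \cdot 9 \left(- \frac{1}{108}\right) = \frac{225}{151} + 54 \left(- \frac{1}{108}\right) = \frac{225}{151} - \frac{1}{2} = \frac{299}{302} \approx 0.99007$)
$- \frac{244}{-304} + \frac{Y}{4} = - \frac{244}{-304} + \frac{299}{302 \cdot 4} = \left(-244\right) \left(- \frac{1}{304}\right) + \frac{299}{302} \cdot \frac{1}{4} = \frac{61}{76} + \frac{299}{1208} = \frac{24103}{22952}$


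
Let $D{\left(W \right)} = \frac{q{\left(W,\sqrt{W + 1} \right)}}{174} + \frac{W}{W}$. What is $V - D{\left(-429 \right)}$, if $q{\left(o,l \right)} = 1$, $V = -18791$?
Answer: $- \frac{3269809}{174} \approx -18792.0$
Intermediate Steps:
$D{\left(W \right)} = \frac{175}{174}$ ($D{\left(W \right)} = 1 \cdot \frac{1}{174} + \frac{W}{W} = 1 \cdot \frac{1}{174} + 1 = \frac{1}{174} + 1 = \frac{175}{174}$)
$V - D{\left(-429 \right)} = -18791 - \frac{175}{174} = - \frac{3269809}{174}$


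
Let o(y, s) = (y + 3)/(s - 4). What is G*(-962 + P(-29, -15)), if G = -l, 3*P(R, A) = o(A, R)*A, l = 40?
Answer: 424080/11 ≈ 38553.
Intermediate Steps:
o(y, s) = (3 + y)/(-4 + s)
P(R, A) = A*(3 + A)/(3*(-4 + R)) (P(R, A) = (((3 + A)/(-4 + R))*A)/3 = (A*(3 + A)/(-4 + R))/3 = A*(3 + A)/(3*(-4 + R)))
G = -40 (G = -1*40 = -40)
G*(-962 + P(-29, -15)) = -40*(-962 + (1/3)*(-15)*(3 - 15)/(-4 - 29)) = -40*(-962 + (1/3)*(-15)*(-12)/(-33)) = -40*(-962 + (1/3)*(-15)*(-1/33)*(-12)) = -40*(-962 - 20/11) = -40*(-10602/11) = 424080/11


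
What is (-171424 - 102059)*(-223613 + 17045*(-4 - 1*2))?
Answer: 89123460489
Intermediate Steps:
(-171424 - 102059)*(-223613 + 17045*(-4 - 1*2)) = -273483*(-223613 + 17045*(-4 - 2)) = -273483*(-223613 + 17045*(-6)) = -273483*(-223613 - 102270) = -273483*(-325883) = 89123460489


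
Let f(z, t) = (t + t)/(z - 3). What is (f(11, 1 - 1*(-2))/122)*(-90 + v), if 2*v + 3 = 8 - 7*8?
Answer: -693/976 ≈ -0.71004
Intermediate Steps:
f(z, t) = 2*t/(-3 + z) (f(z, t) = (2*t)/(-3 + z) = 2*t/(-3 + z))
v = -51/2 (v = -3/2 + (8 - 7*8)/2 = -3/2 + (8 - 56)/2 = -3/2 + (½)*(-48) = -3/2 - 24 = -51/2 ≈ -25.500)
(f(11, 1 - 1*(-2))/122)*(-90 + v) = ((2*(1 - 1*(-2))/(-3 + 11))/122)*(-90 - 51/2) = ((2*(1 + 2)/8)*(1/122))*(-231/2) = ((2*3*(⅛))*(1/122))*(-231/2) = ((¾)*(1/122))*(-231/2) = (3/488)*(-231/2) = -693/976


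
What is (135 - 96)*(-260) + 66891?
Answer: 56751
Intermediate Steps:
(135 - 96)*(-260) + 66891 = 39*(-260) + 66891 = -10140 + 66891 = 56751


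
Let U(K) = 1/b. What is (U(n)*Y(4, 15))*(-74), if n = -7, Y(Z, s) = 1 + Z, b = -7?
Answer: 370/7 ≈ 52.857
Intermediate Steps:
U(K) = -1/7 (U(K) = 1/(-7) = -1/7)
(U(n)*Y(4, 15))*(-74) = -(1 + 4)/7*(-74) = -1/7*5*(-74) = -5/7*(-74) = 370/7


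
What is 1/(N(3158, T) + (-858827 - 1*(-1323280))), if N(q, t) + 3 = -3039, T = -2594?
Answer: 1/461411 ≈ 2.1673e-6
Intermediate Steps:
N(q, t) = -3042 (N(q, t) = -3 - 3039 = -3042)
1/(N(3158, T) + (-858827 - 1*(-1323280))) = 1/(-3042 + (-858827 - 1*(-1323280))) = 1/(-3042 + (-858827 + 1323280)) = 1/(-3042 + 464453) = 1/461411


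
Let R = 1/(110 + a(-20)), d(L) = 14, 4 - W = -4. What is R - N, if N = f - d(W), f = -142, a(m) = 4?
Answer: 17785/114 ≈ 156.01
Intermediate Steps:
W = 8 (W = 4 - 1*(-4) = 4 + 4 = 8)
N = -156 (N = -142 - 1*14 = -142 - 14 = -156)
R = 1/114 (R = 1/(110 + 4) = 1/114 ≈ 0.0087719)
R - N = 1/114 - 1*(-156) = 1/114 + 156 = 17785/114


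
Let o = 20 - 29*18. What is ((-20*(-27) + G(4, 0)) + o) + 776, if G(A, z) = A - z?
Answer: 818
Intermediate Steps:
o = -502 (o = 20 - 522 = -502)
((-20*(-27) + G(4, 0)) + o) + 776 = ((-20*(-27) + (4 - 1*0)) - 502) + 776 = ((540 + (4 + 0)) - 502) + 776 = ((540 + 4) - 502) + 776 = (544 - 502) + 776 = 42 + 776 = 818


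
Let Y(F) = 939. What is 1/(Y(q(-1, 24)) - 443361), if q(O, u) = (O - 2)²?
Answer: -1/442422 ≈ -2.2603e-6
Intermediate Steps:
q(O, u) = (-2 + O)²
1/(Y(q(-1, 24)) - 443361) = 1/(939 - 443361) = 1/(-442422) = -1/442422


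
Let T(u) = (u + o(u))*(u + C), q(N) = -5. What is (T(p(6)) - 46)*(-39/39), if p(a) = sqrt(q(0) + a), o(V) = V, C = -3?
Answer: 50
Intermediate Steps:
p(a) = sqrt(-5 + a)
T(u) = 2*u*(-3 + u) (T(u) = (u + u)*(u - 3) = (2*u)*(-3 + u) = 2*u*(-3 + u))
(T(p(6)) - 46)*(-39/39) = (2*sqrt(-5 + 6)*(-3 + sqrt(-5 + 6)) - 46)*(-39/39) = (2*sqrt(1)*(-3 + sqrt(1)) - 46)*(-39*1/39) = (2*1*(-3 + 1) - 46)*(-1) = (2*1*(-2) - 46)*(-1) = (-4 - 46)*(-1) = -50*(-1) = 50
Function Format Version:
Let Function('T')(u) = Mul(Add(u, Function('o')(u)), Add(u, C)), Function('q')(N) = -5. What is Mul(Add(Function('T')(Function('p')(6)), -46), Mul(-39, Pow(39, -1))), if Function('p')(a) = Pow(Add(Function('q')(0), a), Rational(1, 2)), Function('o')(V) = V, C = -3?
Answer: 50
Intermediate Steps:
Function('p')(a) = Pow(Add(-5, a), Rational(1, 2))
Function('T')(u) = Mul(2, u, Add(-3, u)) (Function('T')(u) = Mul(Add(u, u), Add(u, -3)) = Mul(Mul(2, u), Add(-3, u)) = Mul(2, u, Add(-3, u)))
Mul(Add(Function('T')(Function('p')(6)), -46), Mul(-39, Pow(39, -1))) = Mul(Add(Mul(2, Pow(Add(-5, 6), Rational(1, 2)), Add(-3, Pow(Add(-5, 6), Rational(1, 2)))), -46), Mul(-39, Pow(39, -1))) = Mul(Add(Mul(2, Pow(1, Rational(1, 2)), Add(-3, Pow(1, Rational(1, 2)))), -46), Mul(-39, Rational(1, 39))) = Mul(Add(Mul(2, 1, Add(-3, 1)), -46), -1) = Mul(Add(Mul(2, 1, -2), -46), -1) = Mul(Add(-4, -46), -1) = Mul(-50, -1) = 50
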